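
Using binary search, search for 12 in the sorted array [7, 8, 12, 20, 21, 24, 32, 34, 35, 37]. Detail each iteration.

Binary search for 12 in [7, 8, 12, 20, 21, 24, 32, 34, 35, 37]:

lo=0, hi=9, mid=4, arr[mid]=21 -> 21 > 12, search left half
lo=0, hi=3, mid=1, arr[mid]=8 -> 8 < 12, search right half
lo=2, hi=3, mid=2, arr[mid]=12 -> Found target at index 2!

Binary search finds 12 at index 2 after 3 comparisons. The search repeatedly halves the search space by comparing with the middle element.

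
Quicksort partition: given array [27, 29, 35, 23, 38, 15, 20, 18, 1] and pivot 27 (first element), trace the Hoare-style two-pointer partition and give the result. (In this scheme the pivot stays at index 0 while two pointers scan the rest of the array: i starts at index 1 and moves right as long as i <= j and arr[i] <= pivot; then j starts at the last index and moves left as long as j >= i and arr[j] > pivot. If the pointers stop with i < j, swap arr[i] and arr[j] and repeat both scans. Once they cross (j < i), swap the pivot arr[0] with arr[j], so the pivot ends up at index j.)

Hoare-style two-pointer partition with pivot = 27:

Initial array: [27, 29, 35, 23, 38, 15, 20, 18, 1]

Pointers start at i = 1, j = 8.
i stops at index 1 (arr[1]=29 > 27), j stops at index 8 (arr[8]=1 <= 27): swap arr[1] and arr[8], array becomes [27, 1, 35, 23, 38, 15, 20, 18, 29]
i stops at index 2 (arr[2]=35 > 27), j stops at index 7 (arr[7]=18 <= 27): swap arr[2] and arr[7], array becomes [27, 1, 18, 23, 38, 15, 20, 35, 29]
i stops at index 4 (arr[4]=38 > 27), j stops at index 6 (arr[6]=20 <= 27): swap arr[4] and arr[6], array becomes [27, 1, 18, 23, 20, 15, 38, 35, 29]
i ends at 6, j ends at 5: the pointers have crossed (j < i), so scanning stops.

Swap pivot arr[0] with arr[5] to place pivot at position 5: [15, 1, 18, 23, 20, 27, 38, 35, 29]
Pivot position: 5

After partitioning with pivot 27, the array becomes [15, 1, 18, 23, 20, 27, 38, 35, 29]. The pivot is placed at index 5. All elements to the left of the pivot are <= 27, and all elements to the right are > 27.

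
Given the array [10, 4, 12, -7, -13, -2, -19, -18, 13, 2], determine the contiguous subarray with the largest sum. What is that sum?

Using Kadane's algorithm on [10, 4, 12, -7, -13, -2, -19, -18, 13, 2]:

Scanning through the array:
Position 1 (value 4): max_ending_here = 14, max_so_far = 14
Position 2 (value 12): max_ending_here = 26, max_so_far = 26
Position 3 (value -7): max_ending_here = 19, max_so_far = 26
Position 4 (value -13): max_ending_here = 6, max_so_far = 26
Position 5 (value -2): max_ending_here = 4, max_so_far = 26
Position 6 (value -19): max_ending_here = -15, max_so_far = 26
Position 7 (value -18): max_ending_here = -18, max_so_far = 26
Position 8 (value 13): max_ending_here = 13, max_so_far = 26
Position 9 (value 2): max_ending_here = 15, max_so_far = 26

Maximum subarray: [10, 4, 12]
Maximum sum: 26

The maximum subarray is [10, 4, 12] with sum 26. This subarray runs from index 0 to index 2.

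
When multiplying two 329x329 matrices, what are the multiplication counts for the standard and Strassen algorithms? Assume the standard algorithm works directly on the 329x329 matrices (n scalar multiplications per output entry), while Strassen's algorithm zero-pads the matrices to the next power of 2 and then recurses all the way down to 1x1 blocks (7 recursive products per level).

Matrix multiplication for 329x329 matrices:

Strassen's algorithm requires power-of-2 dimensions. Pad 329x329 to 512x512 (next power of 2).

Standard algorithm: 329^3 = 35611289 multiplications
Strassen's algorithm: 7^(log2(512)) = 7^9 = 40353607 multiplications
Difference: 35611289 - 40353607 = -4742318 (Strassen uses MORE here due to padding overhead — for small or just-over-power-of-2 n, padding can outweigh the per-level savings)

Standard: 35611289 multiplications (329^3). Strassen: 40353607 multiplications (7^9, after padding to 512x512). Strassen reduces 8 recursive multiplications to 7 at each level.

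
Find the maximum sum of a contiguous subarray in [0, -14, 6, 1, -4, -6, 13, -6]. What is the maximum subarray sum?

Using Kadane's algorithm on [0, -14, 6, 1, -4, -6, 13, -6]:

Scanning through the array:
Position 1 (value -14): max_ending_here = -14, max_so_far = 0
Position 2 (value 6): max_ending_here = 6, max_so_far = 6
Position 3 (value 1): max_ending_here = 7, max_so_far = 7
Position 4 (value -4): max_ending_here = 3, max_so_far = 7
Position 5 (value -6): max_ending_here = -3, max_so_far = 7
Position 6 (value 13): max_ending_here = 13, max_so_far = 13
Position 7 (value -6): max_ending_here = 7, max_so_far = 13

Maximum subarray: [13]
Maximum sum: 13

The maximum subarray is [13] with sum 13. This subarray runs from index 6 to index 6.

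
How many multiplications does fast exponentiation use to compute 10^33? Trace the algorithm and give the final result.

Computing 10^33 by squaring (build up from 10^1; each line after the first costs one multiplication):

10^1 = 10
10^2 = (10^1)^2 = 10^2 = 100
10^4 = (10^2)^2 = 100^2 = 10000
10^8 = (10^4)^2 = 10000^2 = 100000000
10^16 = (10^8)^2 = 100000000^2 = 10000000000000000
10^32 = (10^16)^2 = 10000000000000000^2 = 100000000000000000000000000000000
10^33 = 10 * 10^32 = 10 * 100000000000000000000000000000000 = 1000000000000000000000000000000000

Result: 1000000000000000000000000000000000
Multiplications needed: 6 (6 lines after 10^1)

10^33 = 1000000000000000000000000000000000. Using exponentiation by squaring, this requires 6 multiplications. The key idea: if the exponent is even, square the half-power; if odd, multiply by the base once.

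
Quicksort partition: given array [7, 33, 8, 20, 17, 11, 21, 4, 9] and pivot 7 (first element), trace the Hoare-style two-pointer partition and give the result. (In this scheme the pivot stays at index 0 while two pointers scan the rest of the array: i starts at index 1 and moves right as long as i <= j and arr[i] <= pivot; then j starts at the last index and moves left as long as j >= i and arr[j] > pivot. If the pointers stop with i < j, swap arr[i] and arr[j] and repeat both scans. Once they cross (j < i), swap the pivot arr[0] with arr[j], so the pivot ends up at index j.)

Hoare-style two-pointer partition with pivot = 7:

Initial array: [7, 33, 8, 20, 17, 11, 21, 4, 9]

Pointers start at i = 1, j = 8.
i stops at index 1 (arr[1]=33 > 7), j stops at index 7 (arr[7]=4 <= 7): swap arr[1] and arr[7], array becomes [7, 4, 8, 20, 17, 11, 21, 33, 9]
i ends at 2, j ends at 1: the pointers have crossed (j < i), so scanning stops.

Swap pivot arr[0] with arr[1] to place pivot at position 1: [4, 7, 8, 20, 17, 11, 21, 33, 9]
Pivot position: 1

After partitioning with pivot 7, the array becomes [4, 7, 8, 20, 17, 11, 21, 33, 9]. The pivot is placed at index 1. All elements to the left of the pivot are <= 7, and all elements to the right are > 7.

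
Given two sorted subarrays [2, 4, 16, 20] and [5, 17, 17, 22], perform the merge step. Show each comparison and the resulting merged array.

Merging process:

Compare 2 vs 5: take 2 from left. Merged: [2]
Compare 4 vs 5: take 4 from left. Merged: [2, 4]
Compare 16 vs 5: take 5 from right. Merged: [2, 4, 5]
Compare 16 vs 17: take 16 from left. Merged: [2, 4, 5, 16]
Compare 20 vs 17: take 17 from right. Merged: [2, 4, 5, 16, 17]
Compare 20 vs 17: take 17 from right. Merged: [2, 4, 5, 16, 17, 17]
Compare 20 vs 22: take 20 from left. Merged: [2, 4, 5, 16, 17, 17, 20]
Append remaining from right: [22]. Merged: [2, 4, 5, 16, 17, 17, 20, 22]

Final merged array: [2, 4, 5, 16, 17, 17, 20, 22]
Total comparisons: 7

The merged array is [2, 4, 5, 16, 17, 17, 20, 22], requiring 7 comparisons. The merge step runs in O(n) time where n is the total number of elements.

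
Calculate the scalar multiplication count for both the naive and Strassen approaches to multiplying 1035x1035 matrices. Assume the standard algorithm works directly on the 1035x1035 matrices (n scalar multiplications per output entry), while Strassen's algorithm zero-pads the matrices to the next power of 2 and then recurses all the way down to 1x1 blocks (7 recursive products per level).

Matrix multiplication for 1035x1035 matrices:

Strassen's algorithm requires power-of-2 dimensions. Pad 1035x1035 to 2048x2048 (next power of 2).

Standard algorithm: 1035^3 = 1108717875 multiplications
Strassen's algorithm: 7^(log2(2048)) = 7^11 = 1977326743 multiplications
Difference: 1108717875 - 1977326743 = -868608868 (Strassen uses MORE here due to padding overhead — for small or just-over-power-of-2 n, padding can outweigh the per-level savings)

Standard: 1108717875 multiplications (1035^3). Strassen: 1977326743 multiplications (7^11, after padding to 2048x2048). Strassen reduces 8 recursive multiplications to 7 at each level.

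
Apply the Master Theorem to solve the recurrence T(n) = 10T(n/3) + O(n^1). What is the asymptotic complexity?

Master Theorem for T(n) = 10T(n/3) + O(n^1):

a = 10, b = 3, c = 1
log_b(a) = log_3(10) = 2.0959

Case 1: c = 1 < log_3(10) = 2.0959
T(n) = O(n^(log_3 10))

For T(n) = 10T(n/3) + O(n^1): log_3(10) = 2.0959. This is Case 1 of the Master Theorem (c < log_b(a), work dominated by leaves), giving O(n^(log_3 10)).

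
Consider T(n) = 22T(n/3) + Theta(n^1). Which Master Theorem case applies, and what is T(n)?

Master Theorem for T(n) = 22T(n/3) + O(n^1):

a = 22, b = 3, c = 1
log_b(a) = log_3(22) = 2.8136

Case 1: c = 1 < log_3(22) = 2.8136
T(n) = O(n^(log_3 22))

For T(n) = 22T(n/3) + O(n^1): log_3(22) = 2.8136. This is Case 1 of the Master Theorem (c < log_b(a), work dominated by leaves), giving O(n^(log_3 22)).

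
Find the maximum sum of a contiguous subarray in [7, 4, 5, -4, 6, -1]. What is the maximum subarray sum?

Using Kadane's algorithm on [7, 4, 5, -4, 6, -1]:

Scanning through the array:
Position 1 (value 4): max_ending_here = 11, max_so_far = 11
Position 2 (value 5): max_ending_here = 16, max_so_far = 16
Position 3 (value -4): max_ending_here = 12, max_so_far = 16
Position 4 (value 6): max_ending_here = 18, max_so_far = 18
Position 5 (value -1): max_ending_here = 17, max_so_far = 18

Maximum subarray: [7, 4, 5, -4, 6]
Maximum sum: 18

The maximum subarray is [7, 4, 5, -4, 6] with sum 18. This subarray runs from index 0 to index 4.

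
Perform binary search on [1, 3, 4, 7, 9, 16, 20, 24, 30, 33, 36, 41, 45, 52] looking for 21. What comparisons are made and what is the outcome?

Binary search for 21 in [1, 3, 4, 7, 9, 16, 20, 24, 30, 33, 36, 41, 45, 52]:

lo=0, hi=13, mid=6, arr[mid]=20 -> 20 < 21, search right half
lo=7, hi=13, mid=10, arr[mid]=36 -> 36 > 21, search left half
lo=7, hi=9, mid=8, arr[mid]=30 -> 30 > 21, search left half
lo=7, hi=7, mid=7, arr[mid]=24 -> 24 > 21, search left half
lo=7 > hi=6, target 21 not found

Binary search determines that 21 is not in the array after 4 comparisons. The search space was exhausted without finding the target.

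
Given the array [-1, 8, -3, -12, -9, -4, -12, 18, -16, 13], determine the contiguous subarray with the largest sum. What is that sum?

Using Kadane's algorithm on [-1, 8, -3, -12, -9, -4, -12, 18, -16, 13]:

Scanning through the array:
Position 1 (value 8): max_ending_here = 8, max_so_far = 8
Position 2 (value -3): max_ending_here = 5, max_so_far = 8
Position 3 (value -12): max_ending_here = -7, max_so_far = 8
Position 4 (value -9): max_ending_here = -9, max_so_far = 8
Position 5 (value -4): max_ending_here = -4, max_so_far = 8
Position 6 (value -12): max_ending_here = -12, max_so_far = 8
Position 7 (value 18): max_ending_here = 18, max_so_far = 18
Position 8 (value -16): max_ending_here = 2, max_so_far = 18
Position 9 (value 13): max_ending_here = 15, max_so_far = 18

Maximum subarray: [18]
Maximum sum: 18

The maximum subarray is [18] with sum 18. This subarray runs from index 7 to index 7.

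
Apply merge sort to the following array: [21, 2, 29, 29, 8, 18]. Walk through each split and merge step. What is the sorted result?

Merge sort trace:

Split: [21, 2, 29, 29, 8, 18] -> [21, 2, 29] and [29, 8, 18]
  Split: [21, 2, 29] -> [21] and [2, 29]
    Split: [2, 29] -> [2] and [29]
    Merge: [2] + [29] -> [2, 29]
  Merge: [21] + [2, 29] -> [2, 21, 29]
  Split: [29, 8, 18] -> [29] and [8, 18]
    Split: [8, 18] -> [8] and [18]
    Merge: [8] + [18] -> [8, 18]
  Merge: [29] + [8, 18] -> [8, 18, 29]
Merge: [2, 21, 29] + [8, 18, 29] -> [2, 8, 18, 21, 29, 29]

Final sorted array: [2, 8, 18, 21, 29, 29]

The merge sort proceeds by recursively splitting the array and merging sorted halves.
After all merges, the sorted array is [2, 8, 18, 21, 29, 29].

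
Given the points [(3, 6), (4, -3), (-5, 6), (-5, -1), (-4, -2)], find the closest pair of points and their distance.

Computing all pairwise distances among 5 points:

d((3, 6), (4, -3)) = 9.0554
d((3, 6), (-5, 6)) = 8.0
d((3, 6), (-5, -1)) = 10.6301
d((3, 6), (-4, -2)) = 10.6301
d((4, -3), (-5, 6)) = 12.7279
d((4, -3), (-5, -1)) = 9.2195
d((4, -3), (-4, -2)) = 8.0623
d((-5, 6), (-5, -1)) = 7.0
d((-5, 6), (-4, -2)) = 8.0623
d((-5, -1), (-4, -2)) = 1.4142 <-- minimum

Closest pair: (-5, -1) and (-4, -2) with distance 1.4142

The closest pair is (-5, -1) and (-4, -2) with Euclidean distance 1.4142. For 5 points, brute-force pairwise comparison is shown above. For large n, the divide-and-conquer algorithm (sort by x, recurse on halves, check the dividing strip) achieves O(n log n).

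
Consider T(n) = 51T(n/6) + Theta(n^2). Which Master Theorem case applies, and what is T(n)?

Master Theorem for T(n) = 51T(n/6) + O(n^2):

a = 51, b = 6, c = 2
log_b(a) = log_6(51) = 2.1944

Case 1: c = 2 < log_6(51) = 2.1944
T(n) = O(n^(log_6 51))

For T(n) = 51T(n/6) + O(n^2): log_6(51) = 2.1944. This is Case 1 of the Master Theorem (c < log_b(a), work dominated by leaves), giving O(n^(log_6 51)).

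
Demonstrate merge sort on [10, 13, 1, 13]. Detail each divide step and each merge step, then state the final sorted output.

Merge sort trace:

Split: [10, 13, 1, 13] -> [10, 13] and [1, 13]
  Split: [10, 13] -> [10] and [13]
  Merge: [10] + [13] -> [10, 13]
  Split: [1, 13] -> [1] and [13]
  Merge: [1] + [13] -> [1, 13]
Merge: [10, 13] + [1, 13] -> [1, 10, 13, 13]

Final sorted array: [1, 10, 13, 13]

The merge sort proceeds by recursively splitting the array and merging sorted halves.
After all merges, the sorted array is [1, 10, 13, 13].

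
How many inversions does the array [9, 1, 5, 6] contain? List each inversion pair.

Finding inversions in [9, 1, 5, 6]:

(0, 1): arr[0]=9 > arr[1]=1
(0, 2): arr[0]=9 > arr[2]=5
(0, 3): arr[0]=9 > arr[3]=6

Total inversions: 3

The array has 3 inversion(s): (0,1), (0,2), (0,3). Each pair (i,j) satisfies i < j and arr[i] > arr[j].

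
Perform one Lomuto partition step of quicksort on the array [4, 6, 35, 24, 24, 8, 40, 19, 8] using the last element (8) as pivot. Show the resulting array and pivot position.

Lomuto partition with pivot = 8:

Initial array: [4, 6, 35, 24, 24, 8, 40, 19, 8]

arr[0]=4 <= 8: swap with position 0, array becomes [4, 6, 35, 24, 24, 8, 40, 19, 8]
arr[1]=6 <= 8: swap with position 1, array becomes [4, 6, 35, 24, 24, 8, 40, 19, 8]
arr[2]=35 > 8: no swap
arr[3]=24 > 8: no swap
arr[4]=24 > 8: no swap
arr[5]=8 <= 8: swap with position 2, array becomes [4, 6, 8, 24, 24, 35, 40, 19, 8]
arr[6]=40 > 8: no swap
arr[7]=19 > 8: no swap

Place pivot at position 3: [4, 6, 8, 8, 24, 35, 40, 19, 24]
Pivot position: 3

After partitioning with pivot 8, the array becomes [4, 6, 8, 8, 24, 35, 40, 19, 24]. The pivot is placed at index 3. All elements to the left of the pivot are <= 8, and all elements to the right are > 8.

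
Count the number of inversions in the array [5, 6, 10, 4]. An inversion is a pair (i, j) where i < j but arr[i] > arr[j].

Finding inversions in [5, 6, 10, 4]:

(0, 3): arr[0]=5 > arr[3]=4
(1, 3): arr[1]=6 > arr[3]=4
(2, 3): arr[2]=10 > arr[3]=4

Total inversions: 3

The array has 3 inversion(s): (0,3), (1,3), (2,3). Each pair (i,j) satisfies i < j and arr[i] > arr[j].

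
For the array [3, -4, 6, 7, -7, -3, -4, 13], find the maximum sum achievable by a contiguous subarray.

Using Kadane's algorithm on [3, -4, 6, 7, -7, -3, -4, 13]:

Scanning through the array:
Position 1 (value -4): max_ending_here = -1, max_so_far = 3
Position 2 (value 6): max_ending_here = 6, max_so_far = 6
Position 3 (value 7): max_ending_here = 13, max_so_far = 13
Position 4 (value -7): max_ending_here = 6, max_so_far = 13
Position 5 (value -3): max_ending_here = 3, max_so_far = 13
Position 6 (value -4): max_ending_here = -1, max_so_far = 13
Position 7 (value 13): max_ending_here = 13, max_so_far = 13

Maximum subarray: [6, 7]
Maximum sum: 13

The maximum subarray is [6, 7] with sum 13. This subarray runs from index 2 to index 3.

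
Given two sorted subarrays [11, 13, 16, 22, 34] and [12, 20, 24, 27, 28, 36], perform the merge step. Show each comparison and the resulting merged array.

Merging process:

Compare 11 vs 12: take 11 from left. Merged: [11]
Compare 13 vs 12: take 12 from right. Merged: [11, 12]
Compare 13 vs 20: take 13 from left. Merged: [11, 12, 13]
Compare 16 vs 20: take 16 from left. Merged: [11, 12, 13, 16]
Compare 22 vs 20: take 20 from right. Merged: [11, 12, 13, 16, 20]
Compare 22 vs 24: take 22 from left. Merged: [11, 12, 13, 16, 20, 22]
Compare 34 vs 24: take 24 from right. Merged: [11, 12, 13, 16, 20, 22, 24]
Compare 34 vs 27: take 27 from right. Merged: [11, 12, 13, 16, 20, 22, 24, 27]
Compare 34 vs 28: take 28 from right. Merged: [11, 12, 13, 16, 20, 22, 24, 27, 28]
Compare 34 vs 36: take 34 from left. Merged: [11, 12, 13, 16, 20, 22, 24, 27, 28, 34]
Append remaining from right: [36]. Merged: [11, 12, 13, 16, 20, 22, 24, 27, 28, 34, 36]

Final merged array: [11, 12, 13, 16, 20, 22, 24, 27, 28, 34, 36]
Total comparisons: 10

The merged array is [11, 12, 13, 16, 20, 22, 24, 27, 28, 34, 36], requiring 10 comparisons. The merge step runs in O(n) time where n is the total number of elements.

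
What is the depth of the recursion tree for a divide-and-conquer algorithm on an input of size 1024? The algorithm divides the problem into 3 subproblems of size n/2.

For divide and conquer with division factor 2:

Problem sizes at each level:
Level 0: 1024
Level 1: 512
Level 2: 256
Level 3: 128
Level 4: 64
Level 5: 32
Level 6: 16
Level 7: 8
Level 8: 4
Level 9: 2
Level 10: 1

The root is level 0 and the size-1 base case is level 10 (the tree spans levels 0 through 10, i.e. 11 levels counting the root), so the depth is the number of divisions: log_2(1024) = 10

The recursion tree depth is log_2(1024) = 10. At each level, the problem size is divided by 2, so it takes 10 divisions to reduce to a base case of size 1. The algorithm makes 3 recursive calls at each level.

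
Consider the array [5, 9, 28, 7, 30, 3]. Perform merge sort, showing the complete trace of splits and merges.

Merge sort trace:

Split: [5, 9, 28, 7, 30, 3] -> [5, 9, 28] and [7, 30, 3]
  Split: [5, 9, 28] -> [5] and [9, 28]
    Split: [9, 28] -> [9] and [28]
    Merge: [9] + [28] -> [9, 28]
  Merge: [5] + [9, 28] -> [5, 9, 28]
  Split: [7, 30, 3] -> [7] and [30, 3]
    Split: [30, 3] -> [30] and [3]
    Merge: [30] + [3] -> [3, 30]
  Merge: [7] + [3, 30] -> [3, 7, 30]
Merge: [5, 9, 28] + [3, 7, 30] -> [3, 5, 7, 9, 28, 30]

Final sorted array: [3, 5, 7, 9, 28, 30]

The merge sort proceeds by recursively splitting the array and merging sorted halves.
After all merges, the sorted array is [3, 5, 7, 9, 28, 30].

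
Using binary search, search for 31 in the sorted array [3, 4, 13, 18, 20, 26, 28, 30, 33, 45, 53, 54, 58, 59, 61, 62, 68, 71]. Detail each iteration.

Binary search for 31 in [3, 4, 13, 18, 20, 26, 28, 30, 33, 45, 53, 54, 58, 59, 61, 62, 68, 71]:

lo=0, hi=17, mid=8, arr[mid]=33 -> 33 > 31, search left half
lo=0, hi=7, mid=3, arr[mid]=18 -> 18 < 31, search right half
lo=4, hi=7, mid=5, arr[mid]=26 -> 26 < 31, search right half
lo=6, hi=7, mid=6, arr[mid]=28 -> 28 < 31, search right half
lo=7, hi=7, mid=7, arr[mid]=30 -> 30 < 31, search right half
lo=8 > hi=7, target 31 not found

Binary search determines that 31 is not in the array after 5 comparisons. The search space was exhausted without finding the target.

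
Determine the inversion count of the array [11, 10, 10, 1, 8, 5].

Finding inversions in [11, 10, 10, 1, 8, 5]:

(0, 1): arr[0]=11 > arr[1]=10
(0, 2): arr[0]=11 > arr[2]=10
(0, 3): arr[0]=11 > arr[3]=1
(0, 4): arr[0]=11 > arr[4]=8
(0, 5): arr[0]=11 > arr[5]=5
(1, 3): arr[1]=10 > arr[3]=1
(1, 4): arr[1]=10 > arr[4]=8
(1, 5): arr[1]=10 > arr[5]=5
(2, 3): arr[2]=10 > arr[3]=1
(2, 4): arr[2]=10 > arr[4]=8
(2, 5): arr[2]=10 > arr[5]=5
(4, 5): arr[4]=8 > arr[5]=5

Total inversions: 12

The array has 12 inversion(s): (0,1), (0,2), (0,3), (0,4), (0,5), (1,3), (1,4), (1,5), (2,3), (2,4), (2,5), (4,5). Each pair (i,j) satisfies i < j and arr[i] > arr[j].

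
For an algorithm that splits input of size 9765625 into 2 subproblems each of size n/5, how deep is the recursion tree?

For divide and conquer with division factor 5:

Problem sizes at each level:
Level 0: 9765625
Level 1: 1953125
Level 2: 390625
Level 3: 78125
Level 4: 15625
Level 5: 3125
Level 6: 625
Level 7: 125
Level 8: 25
Level 9: 5
Level 10: 1

The root is level 0 and the size-1 base case is level 10 (the tree spans levels 0 through 10, i.e. 11 levels counting the root), so the depth is the number of divisions: log_5(9765625) = 10

The recursion tree depth is log_5(9765625) = 10. At each level, the problem size is divided by 5, so it takes 10 divisions to reduce to a base case of size 1. The algorithm makes 2 recursive calls at each level.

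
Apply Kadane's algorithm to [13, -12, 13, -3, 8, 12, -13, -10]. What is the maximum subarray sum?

Using Kadane's algorithm on [13, -12, 13, -3, 8, 12, -13, -10]:

Scanning through the array:
Position 1 (value -12): max_ending_here = 1, max_so_far = 13
Position 2 (value 13): max_ending_here = 14, max_so_far = 14
Position 3 (value -3): max_ending_here = 11, max_so_far = 14
Position 4 (value 8): max_ending_here = 19, max_so_far = 19
Position 5 (value 12): max_ending_here = 31, max_so_far = 31
Position 6 (value -13): max_ending_here = 18, max_so_far = 31
Position 7 (value -10): max_ending_here = 8, max_so_far = 31

Maximum subarray: [13, -12, 13, -3, 8, 12]
Maximum sum: 31

The maximum subarray is [13, -12, 13, -3, 8, 12] with sum 31. This subarray runs from index 0 to index 5.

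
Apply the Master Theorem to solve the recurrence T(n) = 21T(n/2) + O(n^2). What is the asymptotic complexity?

Master Theorem for T(n) = 21T(n/2) + O(n^2):

a = 21, b = 2, c = 2
log_b(a) = log_2(21) = 4.3923

Case 1: c = 2 < log_2(21) = 4.3923
T(n) = O(n^(log_2 21))

For T(n) = 21T(n/2) + O(n^2): log_2(21) = 4.3923. This is Case 1 of the Master Theorem (c < log_b(a), work dominated by leaves), giving O(n^(log_2 21)).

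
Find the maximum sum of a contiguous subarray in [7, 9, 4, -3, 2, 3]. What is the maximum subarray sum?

Using Kadane's algorithm on [7, 9, 4, -3, 2, 3]:

Scanning through the array:
Position 1 (value 9): max_ending_here = 16, max_so_far = 16
Position 2 (value 4): max_ending_here = 20, max_so_far = 20
Position 3 (value -3): max_ending_here = 17, max_so_far = 20
Position 4 (value 2): max_ending_here = 19, max_so_far = 20
Position 5 (value 3): max_ending_here = 22, max_so_far = 22

Maximum subarray: [7, 9, 4, -3, 2, 3]
Maximum sum: 22

The maximum subarray is [7, 9, 4, -3, 2, 3] with sum 22. This subarray runs from index 0 to index 5.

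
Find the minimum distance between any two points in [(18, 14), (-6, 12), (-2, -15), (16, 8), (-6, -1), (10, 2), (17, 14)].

Computing all pairwise distances among 7 points:

d((18, 14), (-6, 12)) = 24.0832
d((18, 14), (-2, -15)) = 35.2278
d((18, 14), (16, 8)) = 6.3246
d((18, 14), (-6, -1)) = 28.3019
d((18, 14), (10, 2)) = 14.4222
d((18, 14), (17, 14)) = 1.0 <-- minimum
d((-6, 12), (-2, -15)) = 27.2947
d((-6, 12), (16, 8)) = 22.3607
d((-6, 12), (-6, -1)) = 13.0
d((-6, 12), (10, 2)) = 18.868
d((-6, 12), (17, 14)) = 23.0868
d((-2, -15), (16, 8)) = 29.2062
d((-2, -15), (-6, -1)) = 14.5602
d((-2, -15), (10, 2)) = 20.8087
d((-2, -15), (17, 14)) = 34.6699
d((16, 8), (-6, -1)) = 23.7697
d((16, 8), (10, 2)) = 8.4853
d((16, 8), (17, 14)) = 6.0828
d((-6, -1), (10, 2)) = 16.2788
d((-6, -1), (17, 14)) = 27.4591
d((10, 2), (17, 14)) = 13.8924

Closest pair: (18, 14) and (17, 14) with distance 1.0

The closest pair is (18, 14) and (17, 14) with Euclidean distance 1.0. For 7 points, brute-force pairwise comparison is shown above. For large n, the divide-and-conquer algorithm (sort by x, recurse on halves, check the dividing strip) achieves O(n log n).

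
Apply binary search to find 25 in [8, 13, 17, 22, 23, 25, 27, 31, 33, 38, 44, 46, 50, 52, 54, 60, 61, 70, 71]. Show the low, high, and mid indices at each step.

Binary search for 25 in [8, 13, 17, 22, 23, 25, 27, 31, 33, 38, 44, 46, 50, 52, 54, 60, 61, 70, 71]:

lo=0, hi=18, mid=9, arr[mid]=38 -> 38 > 25, search left half
lo=0, hi=8, mid=4, arr[mid]=23 -> 23 < 25, search right half
lo=5, hi=8, mid=6, arr[mid]=27 -> 27 > 25, search left half
lo=5, hi=5, mid=5, arr[mid]=25 -> Found target at index 5!

Binary search finds 25 at index 5 after 4 comparisons. The search repeatedly halves the search space by comparing with the middle element.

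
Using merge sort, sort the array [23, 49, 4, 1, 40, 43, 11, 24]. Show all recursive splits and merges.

Merge sort trace:

Split: [23, 49, 4, 1, 40, 43, 11, 24] -> [23, 49, 4, 1] and [40, 43, 11, 24]
  Split: [23, 49, 4, 1] -> [23, 49] and [4, 1]
    Split: [23, 49] -> [23] and [49]
    Merge: [23] + [49] -> [23, 49]
    Split: [4, 1] -> [4] and [1]
    Merge: [4] + [1] -> [1, 4]
  Merge: [23, 49] + [1, 4] -> [1, 4, 23, 49]
  Split: [40, 43, 11, 24] -> [40, 43] and [11, 24]
    Split: [40, 43] -> [40] and [43]
    Merge: [40] + [43] -> [40, 43]
    Split: [11, 24] -> [11] and [24]
    Merge: [11] + [24] -> [11, 24]
  Merge: [40, 43] + [11, 24] -> [11, 24, 40, 43]
Merge: [1, 4, 23, 49] + [11, 24, 40, 43] -> [1, 4, 11, 23, 24, 40, 43, 49]

Final sorted array: [1, 4, 11, 23, 24, 40, 43, 49]

The merge sort proceeds by recursively splitting the array and merging sorted halves.
After all merges, the sorted array is [1, 4, 11, 23, 24, 40, 43, 49].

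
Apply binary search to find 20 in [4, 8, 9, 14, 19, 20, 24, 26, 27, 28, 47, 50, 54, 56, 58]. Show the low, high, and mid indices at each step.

Binary search for 20 in [4, 8, 9, 14, 19, 20, 24, 26, 27, 28, 47, 50, 54, 56, 58]:

lo=0, hi=14, mid=7, arr[mid]=26 -> 26 > 20, search left half
lo=0, hi=6, mid=3, arr[mid]=14 -> 14 < 20, search right half
lo=4, hi=6, mid=5, arr[mid]=20 -> Found target at index 5!

Binary search finds 20 at index 5 after 3 comparisons. The search repeatedly halves the search space by comparing with the middle element.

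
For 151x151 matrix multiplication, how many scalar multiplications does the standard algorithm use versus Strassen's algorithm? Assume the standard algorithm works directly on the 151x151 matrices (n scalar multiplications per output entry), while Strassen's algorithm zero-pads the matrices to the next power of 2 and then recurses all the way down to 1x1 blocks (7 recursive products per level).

Matrix multiplication for 151x151 matrices:

Strassen's algorithm requires power-of-2 dimensions. Pad 151x151 to 256x256 (next power of 2).

Standard algorithm: 151^3 = 3442951 multiplications
Strassen's algorithm: 7^(log2(256)) = 7^8 = 5764801 multiplications
Difference: 3442951 - 5764801 = -2321850 (Strassen uses MORE here due to padding overhead — for small or just-over-power-of-2 n, padding can outweigh the per-level savings)

Standard: 3442951 multiplications (151^3). Strassen: 5764801 multiplications (7^8, after padding to 256x256). Strassen reduces 8 recursive multiplications to 7 at each level.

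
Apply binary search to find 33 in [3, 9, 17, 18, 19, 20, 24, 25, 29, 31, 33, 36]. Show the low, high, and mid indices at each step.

Binary search for 33 in [3, 9, 17, 18, 19, 20, 24, 25, 29, 31, 33, 36]:

lo=0, hi=11, mid=5, arr[mid]=20 -> 20 < 33, search right half
lo=6, hi=11, mid=8, arr[mid]=29 -> 29 < 33, search right half
lo=9, hi=11, mid=10, arr[mid]=33 -> Found target at index 10!

Binary search finds 33 at index 10 after 3 comparisons. The search repeatedly halves the search space by comparing with the middle element.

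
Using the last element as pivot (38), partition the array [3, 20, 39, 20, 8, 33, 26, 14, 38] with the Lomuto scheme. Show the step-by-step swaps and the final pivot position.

Lomuto partition with pivot = 38:

Initial array: [3, 20, 39, 20, 8, 33, 26, 14, 38]

arr[0]=3 <= 38: swap with position 0, array becomes [3, 20, 39, 20, 8, 33, 26, 14, 38]
arr[1]=20 <= 38: swap with position 1, array becomes [3, 20, 39, 20, 8, 33, 26, 14, 38]
arr[2]=39 > 38: no swap
arr[3]=20 <= 38: swap with position 2, array becomes [3, 20, 20, 39, 8, 33, 26, 14, 38]
arr[4]=8 <= 38: swap with position 3, array becomes [3, 20, 20, 8, 39, 33, 26, 14, 38]
arr[5]=33 <= 38: swap with position 4, array becomes [3, 20, 20, 8, 33, 39, 26, 14, 38]
arr[6]=26 <= 38: swap with position 5, array becomes [3, 20, 20, 8, 33, 26, 39, 14, 38]
arr[7]=14 <= 38: swap with position 6, array becomes [3, 20, 20, 8, 33, 26, 14, 39, 38]

Place pivot at position 7: [3, 20, 20, 8, 33, 26, 14, 38, 39]
Pivot position: 7

After partitioning with pivot 38, the array becomes [3, 20, 20, 8, 33, 26, 14, 38, 39]. The pivot is placed at index 7. All elements to the left of the pivot are <= 38, and all elements to the right are > 38.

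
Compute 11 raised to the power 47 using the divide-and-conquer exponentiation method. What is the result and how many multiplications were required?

Computing 11^47 by squaring (build up from 11^1; each line after the first costs one multiplication):

11^1 = 11
11^2 = (11^1)^2 = 11^2 = 121
11^4 = (11^2)^2 = 121^2 = 14641
11^5 = 11 * 11^4 = 11 * 14641 = 161051
11^10 = (11^5)^2 = 161051^2 = 25937424601
11^11 = 11 * 11^10 = 11 * 25937424601 = 285311670611
11^22 = (11^11)^2 = 285311670611^2 = 81402749386839761113321
11^23 = 11 * 11^22 = 11 * 81402749386839761113321 = 895430243255237372246531
11^46 = (11^23)^2 = 895430243255237372246531^2 = 801795320536133573571931534665380233173841533961
11^47 = 11 * 11^46 = 11 * 801795320536133573571931534665380233173841533961 = 8819748525897469309291246881319182564912256873571

Result: 8819748525897469309291246881319182564912256873571
Multiplications needed: 9 (9 lines after 11^1)

11^47 = 8819748525897469309291246881319182564912256873571. Using exponentiation by squaring, this requires 9 multiplications. The key idea: if the exponent is even, square the half-power; if odd, multiply by the base once.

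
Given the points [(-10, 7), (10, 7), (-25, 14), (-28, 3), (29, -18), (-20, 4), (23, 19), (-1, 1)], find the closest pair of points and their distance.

Computing all pairwise distances among 8 points:

d((-10, 7), (10, 7)) = 20.0
d((-10, 7), (-25, 14)) = 16.5529
d((-10, 7), (-28, 3)) = 18.4391
d((-10, 7), (29, -18)) = 46.3249
d((-10, 7), (-20, 4)) = 10.4403
d((-10, 7), (23, 19)) = 35.1141
d((-10, 7), (-1, 1)) = 10.8167
d((10, 7), (-25, 14)) = 35.6931
d((10, 7), (-28, 3)) = 38.2099
d((10, 7), (29, -18)) = 31.4006
d((10, 7), (-20, 4)) = 30.1496
d((10, 7), (23, 19)) = 17.6918
d((10, 7), (-1, 1)) = 12.53
d((-25, 14), (-28, 3)) = 11.4018
d((-25, 14), (29, -18)) = 62.7694
d((-25, 14), (-20, 4)) = 11.1803
d((-25, 14), (23, 19)) = 48.2597
d((-25, 14), (-1, 1)) = 27.2947
d((-28, 3), (29, -18)) = 60.7454
d((-28, 3), (-20, 4)) = 8.0623 <-- minimum
d((-28, 3), (23, 19)) = 53.4509
d((-28, 3), (-1, 1)) = 27.074
d((29, -18), (-20, 4)) = 53.7122
d((29, -18), (23, 19)) = 37.4833
d((29, -18), (-1, 1)) = 35.5106
d((-20, 4), (23, 19)) = 45.5412
d((-20, 4), (-1, 1)) = 19.2354
d((23, 19), (-1, 1)) = 30.0

Closest pair: (-28, 3) and (-20, 4) with distance 8.0623

The closest pair is (-28, 3) and (-20, 4) with Euclidean distance 8.0623. For 8 points, brute-force pairwise comparison is shown above. For large n, the divide-and-conquer algorithm (sort by x, recurse on halves, check the dividing strip) achieves O(n log n).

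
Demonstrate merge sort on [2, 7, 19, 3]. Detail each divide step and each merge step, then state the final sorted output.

Merge sort trace:

Split: [2, 7, 19, 3] -> [2, 7] and [19, 3]
  Split: [2, 7] -> [2] and [7]
  Merge: [2] + [7] -> [2, 7]
  Split: [19, 3] -> [19] and [3]
  Merge: [19] + [3] -> [3, 19]
Merge: [2, 7] + [3, 19] -> [2, 3, 7, 19]

Final sorted array: [2, 3, 7, 19]

The merge sort proceeds by recursively splitting the array and merging sorted halves.
After all merges, the sorted array is [2, 3, 7, 19].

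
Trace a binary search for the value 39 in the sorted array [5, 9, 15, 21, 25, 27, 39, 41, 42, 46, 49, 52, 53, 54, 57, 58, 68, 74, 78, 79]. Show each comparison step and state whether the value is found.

Binary search for 39 in [5, 9, 15, 21, 25, 27, 39, 41, 42, 46, 49, 52, 53, 54, 57, 58, 68, 74, 78, 79]:

lo=0, hi=19, mid=9, arr[mid]=46 -> 46 > 39, search left half
lo=0, hi=8, mid=4, arr[mid]=25 -> 25 < 39, search right half
lo=5, hi=8, mid=6, arr[mid]=39 -> Found target at index 6!

Binary search finds 39 at index 6 after 3 comparisons. The search repeatedly halves the search space by comparing with the middle element.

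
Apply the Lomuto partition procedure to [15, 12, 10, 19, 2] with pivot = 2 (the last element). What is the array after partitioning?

Lomuto partition with pivot = 2:

Initial array: [15, 12, 10, 19, 2]

arr[0]=15 > 2: no swap
arr[1]=12 > 2: no swap
arr[2]=10 > 2: no swap
arr[3]=19 > 2: no swap

Place pivot at position 0: [2, 12, 10, 19, 15]
Pivot position: 0

After partitioning with pivot 2, the array becomes [2, 12, 10, 19, 15]. The pivot is placed at index 0. All elements to the left of the pivot are <= 2, and all elements to the right are > 2.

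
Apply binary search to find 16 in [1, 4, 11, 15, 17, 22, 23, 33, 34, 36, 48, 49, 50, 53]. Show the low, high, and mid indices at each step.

Binary search for 16 in [1, 4, 11, 15, 17, 22, 23, 33, 34, 36, 48, 49, 50, 53]:

lo=0, hi=13, mid=6, arr[mid]=23 -> 23 > 16, search left half
lo=0, hi=5, mid=2, arr[mid]=11 -> 11 < 16, search right half
lo=3, hi=5, mid=4, arr[mid]=17 -> 17 > 16, search left half
lo=3, hi=3, mid=3, arr[mid]=15 -> 15 < 16, search right half
lo=4 > hi=3, target 16 not found

Binary search determines that 16 is not in the array after 4 comparisons. The search space was exhausted without finding the target.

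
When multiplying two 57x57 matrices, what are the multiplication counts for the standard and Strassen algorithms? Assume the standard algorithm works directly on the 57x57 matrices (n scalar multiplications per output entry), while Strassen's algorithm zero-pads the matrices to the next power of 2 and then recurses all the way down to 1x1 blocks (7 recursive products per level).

Matrix multiplication for 57x57 matrices:

Strassen's algorithm requires power-of-2 dimensions. Pad 57x57 to 64x64 (next power of 2).

Standard algorithm: 57^3 = 185193 multiplications
Strassen's algorithm: 7^(log2(64)) = 7^6 = 117649 multiplications
Savings: 185193 - 117649 = 67544 multiplications

Standard: 185193 multiplications (57^3). Strassen: 117649 multiplications (7^6, after padding to 64x64). Strassen reduces 8 recursive multiplications to 7 at each level.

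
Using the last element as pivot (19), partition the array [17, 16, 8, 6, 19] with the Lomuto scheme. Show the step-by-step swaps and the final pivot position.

Lomuto partition with pivot = 19:

Initial array: [17, 16, 8, 6, 19]

arr[0]=17 <= 19: swap with position 0, array becomes [17, 16, 8, 6, 19]
arr[1]=16 <= 19: swap with position 1, array becomes [17, 16, 8, 6, 19]
arr[2]=8 <= 19: swap with position 2, array becomes [17, 16, 8, 6, 19]
arr[3]=6 <= 19: swap with position 3, array becomes [17, 16, 8, 6, 19]

Place pivot at position 4: [17, 16, 8, 6, 19]
Pivot position: 4

After partitioning with pivot 19, the array becomes [17, 16, 8, 6, 19]. The pivot is placed at index 4. All elements to the left of the pivot are <= 19, and all elements to the right are > 19.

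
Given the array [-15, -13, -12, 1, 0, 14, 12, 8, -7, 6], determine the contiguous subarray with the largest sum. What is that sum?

Using Kadane's algorithm on [-15, -13, -12, 1, 0, 14, 12, 8, -7, 6]:

Scanning through the array:
Position 1 (value -13): max_ending_here = -13, max_so_far = -13
Position 2 (value -12): max_ending_here = -12, max_so_far = -12
Position 3 (value 1): max_ending_here = 1, max_so_far = 1
Position 4 (value 0): max_ending_here = 1, max_so_far = 1
Position 5 (value 14): max_ending_here = 15, max_so_far = 15
Position 6 (value 12): max_ending_here = 27, max_so_far = 27
Position 7 (value 8): max_ending_here = 35, max_so_far = 35
Position 8 (value -7): max_ending_here = 28, max_so_far = 35
Position 9 (value 6): max_ending_here = 34, max_so_far = 35

Maximum subarray: [1, 0, 14, 12, 8]
Maximum sum: 35

The maximum subarray is [1, 0, 14, 12, 8] with sum 35. This subarray runs from index 3 to index 7.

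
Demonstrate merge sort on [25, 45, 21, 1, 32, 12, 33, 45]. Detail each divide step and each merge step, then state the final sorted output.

Merge sort trace:

Split: [25, 45, 21, 1, 32, 12, 33, 45] -> [25, 45, 21, 1] and [32, 12, 33, 45]
  Split: [25, 45, 21, 1] -> [25, 45] and [21, 1]
    Split: [25, 45] -> [25] and [45]
    Merge: [25] + [45] -> [25, 45]
    Split: [21, 1] -> [21] and [1]
    Merge: [21] + [1] -> [1, 21]
  Merge: [25, 45] + [1, 21] -> [1, 21, 25, 45]
  Split: [32, 12, 33, 45] -> [32, 12] and [33, 45]
    Split: [32, 12] -> [32] and [12]
    Merge: [32] + [12] -> [12, 32]
    Split: [33, 45] -> [33] and [45]
    Merge: [33] + [45] -> [33, 45]
  Merge: [12, 32] + [33, 45] -> [12, 32, 33, 45]
Merge: [1, 21, 25, 45] + [12, 32, 33, 45] -> [1, 12, 21, 25, 32, 33, 45, 45]

Final sorted array: [1, 12, 21, 25, 32, 33, 45, 45]

The merge sort proceeds by recursively splitting the array and merging sorted halves.
After all merges, the sorted array is [1, 12, 21, 25, 32, 33, 45, 45].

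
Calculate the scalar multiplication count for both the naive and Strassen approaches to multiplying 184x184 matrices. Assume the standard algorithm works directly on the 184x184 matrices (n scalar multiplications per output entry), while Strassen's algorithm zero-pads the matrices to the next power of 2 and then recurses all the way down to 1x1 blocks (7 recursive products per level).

Matrix multiplication for 184x184 matrices:

Strassen's algorithm requires power-of-2 dimensions. Pad 184x184 to 256x256 (next power of 2).

Standard algorithm: 184^3 = 6229504 multiplications
Strassen's algorithm: 7^(log2(256)) = 7^8 = 5764801 multiplications
Savings: 6229504 - 5764801 = 464703 multiplications

Standard: 6229504 multiplications (184^3). Strassen: 5764801 multiplications (7^8, after padding to 256x256). Strassen reduces 8 recursive multiplications to 7 at each level.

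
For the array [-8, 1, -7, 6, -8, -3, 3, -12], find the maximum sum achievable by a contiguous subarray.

Using Kadane's algorithm on [-8, 1, -7, 6, -8, -3, 3, -12]:

Scanning through the array:
Position 1 (value 1): max_ending_here = 1, max_so_far = 1
Position 2 (value -7): max_ending_here = -6, max_so_far = 1
Position 3 (value 6): max_ending_here = 6, max_so_far = 6
Position 4 (value -8): max_ending_here = -2, max_so_far = 6
Position 5 (value -3): max_ending_here = -3, max_so_far = 6
Position 6 (value 3): max_ending_here = 3, max_so_far = 6
Position 7 (value -12): max_ending_here = -9, max_so_far = 6

Maximum subarray: [6]
Maximum sum: 6

The maximum subarray is [6] with sum 6. This subarray runs from index 3 to index 3.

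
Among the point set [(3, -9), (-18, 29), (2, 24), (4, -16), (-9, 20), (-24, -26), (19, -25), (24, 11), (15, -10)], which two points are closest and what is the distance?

Computing all pairwise distances among 9 points:

d((3, -9), (-18, 29)) = 43.4166
d((3, -9), (2, 24)) = 33.0151
d((3, -9), (4, -16)) = 7.0711 <-- minimum
d((3, -9), (-9, 20)) = 31.3847
d((3, -9), (-24, -26)) = 31.9061
d((3, -9), (19, -25)) = 22.6274
d((3, -9), (24, 11)) = 29.0
d((3, -9), (15, -10)) = 12.0416
d((-18, 29), (2, 24)) = 20.6155
d((-18, 29), (4, -16)) = 50.0899
d((-18, 29), (-9, 20)) = 12.7279
d((-18, 29), (-24, -26)) = 55.3263
d((-18, 29), (19, -25)) = 65.4599
d((-18, 29), (24, 11)) = 45.6946
d((-18, 29), (15, -10)) = 51.0882
d((2, 24), (4, -16)) = 40.05
d((2, 24), (-9, 20)) = 11.7047
d((2, 24), (-24, -26)) = 56.356
d((2, 24), (19, -25)) = 51.8652
d((2, 24), (24, 11)) = 25.5539
d((2, 24), (15, -10)) = 36.4005
d((4, -16), (-9, 20)) = 38.2753
d((4, -16), (-24, -26)) = 29.7321
d((4, -16), (19, -25)) = 17.4929
d((4, -16), (24, 11)) = 33.6006
d((4, -16), (15, -10)) = 12.53
d((-9, 20), (-24, -26)) = 48.3839
d((-9, 20), (19, -25)) = 53.0
d((-9, 20), (24, 11)) = 34.2053
d((-9, 20), (15, -10)) = 38.4187
d((-24, -26), (19, -25)) = 43.0116
d((-24, -26), (24, 11)) = 60.6053
d((-24, -26), (15, -10)) = 42.1545
d((19, -25), (24, 11)) = 36.3456
d((19, -25), (15, -10)) = 15.5242
d((24, 11), (15, -10)) = 22.8473

Closest pair: (3, -9) and (4, -16) with distance 7.0711

The closest pair is (3, -9) and (4, -16) with Euclidean distance 7.0711. For 9 points, brute-force pairwise comparison is shown above. For large n, the divide-and-conquer algorithm (sort by x, recurse on halves, check the dividing strip) achieves O(n log n).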